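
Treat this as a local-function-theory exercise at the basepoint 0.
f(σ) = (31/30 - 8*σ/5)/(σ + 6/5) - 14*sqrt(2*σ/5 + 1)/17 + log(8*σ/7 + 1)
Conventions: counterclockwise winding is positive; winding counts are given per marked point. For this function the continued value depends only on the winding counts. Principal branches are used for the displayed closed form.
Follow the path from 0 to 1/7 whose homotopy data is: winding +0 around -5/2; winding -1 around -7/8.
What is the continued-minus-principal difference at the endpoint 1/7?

The rational part is single-valued and drops out of the difference; each branch term changes only by its own monodromy.
(1)*log(1 - σ/(-7/8)): each positive loop around -7/8 adds 2*pi*i to the log, so winding -1 contributes (1)*(-1)*2*pi*i = -(2)*pi*i.
(-14/17)*sqrt(1 - σ/(-5/2)): winding +0 is even, the square root returns to the same sheet, contribution 0.
Summing the contributions at σ = 1/7 gives -(2)*pi*i.

Continued minus principal equals -(2)*pi*i.


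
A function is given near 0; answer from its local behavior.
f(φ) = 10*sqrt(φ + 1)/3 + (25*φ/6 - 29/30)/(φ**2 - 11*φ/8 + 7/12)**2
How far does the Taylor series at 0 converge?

Denominator factor (φ**2 - 11*φ/8 + 7/12)^2: discriminant -85/192, complex-conjugate roots (11/16) + ((1/48)*sqrt(255))*i and (11/16) - ((1/48)*sqrt(255))*i; poles of order 2, moduli (1/6)*sqrt(21) and (1/6)*sqrt(21).
Branch term (10/3)*sqrt(1 - φ/(-1)): its argument vanishes at φ = -1, a square-root branch point, modulus 1.
The radius of convergence is the smallest modulus among the singular points: (1/6)*sqrt(21).

The radius of convergence is (1/6)*sqrt(21).


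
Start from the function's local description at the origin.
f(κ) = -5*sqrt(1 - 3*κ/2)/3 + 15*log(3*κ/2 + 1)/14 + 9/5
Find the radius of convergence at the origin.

Branch term (15/14)*log(1 - κ/(-2/3)): its argument vanishes at κ = -2/3, a logarithmic branch point, modulus 2/3.
Branch term (-5/3)*sqrt(1 - κ/(2/3)): its argument vanishes at κ = 2/3, a square-root branch point, modulus 2/3.
The radius of convergence is the smallest modulus among the singular points: 2/3.

The radius of convergence is 2/3.


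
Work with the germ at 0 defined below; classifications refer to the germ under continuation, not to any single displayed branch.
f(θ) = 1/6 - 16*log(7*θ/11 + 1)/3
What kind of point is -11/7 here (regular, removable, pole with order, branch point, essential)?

The point is a logarithmic branch point.

The term (-16/3)*log(1 - θ/(-11/7)) has argument 1 - -11/7/(-11/7) = 0 at -11/7: a logarithmic (infinitely-sheeted) branch point; the remaining terms are analytic or single-valued there.


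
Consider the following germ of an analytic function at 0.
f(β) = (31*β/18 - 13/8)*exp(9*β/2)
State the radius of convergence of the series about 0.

The radius of convergence is infinite.

The factor exp(9*β/2) is entire and contributes no finite singular point.
The polynomial part has no poles.
No finite singular points: the Taylor series at 0 converges everywhere.


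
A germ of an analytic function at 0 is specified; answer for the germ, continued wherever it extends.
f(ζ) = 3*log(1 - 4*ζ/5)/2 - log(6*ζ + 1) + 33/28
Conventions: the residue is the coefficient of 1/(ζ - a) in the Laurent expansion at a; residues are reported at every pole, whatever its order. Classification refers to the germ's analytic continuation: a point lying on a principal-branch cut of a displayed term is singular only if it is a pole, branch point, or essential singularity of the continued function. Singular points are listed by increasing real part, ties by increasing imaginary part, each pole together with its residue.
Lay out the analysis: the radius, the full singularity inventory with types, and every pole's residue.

Branch term (-1)*log(1 - ζ/(-1/6)): its argument vanishes at ζ = -1/6, a logarithmic branch point, modulus 1/6.
Branch term (3/2)*log(1 - ζ/(5/4)): its argument vanishes at ζ = 5/4, a logarithmic branch point, modulus 5/4.
The radius of convergence is the smallest modulus among the singular points: 1/6.
List the singular points by increasing real part (a conjugate pair: the negative imaginary part first).

Radius of convergence at 0: 1/6.
At -1/6: a logarithmic branch point.
At 5/4: a logarithmic branch point.


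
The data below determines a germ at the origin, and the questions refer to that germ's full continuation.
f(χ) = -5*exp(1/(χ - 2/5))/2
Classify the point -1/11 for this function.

The point is a regular point.

There is no denominator, hence no pole anywhere.
The essential point of exp(1/(χ - (2/5))) is 2/5, not -1/11.
So the germ continues analytically to -1/11.


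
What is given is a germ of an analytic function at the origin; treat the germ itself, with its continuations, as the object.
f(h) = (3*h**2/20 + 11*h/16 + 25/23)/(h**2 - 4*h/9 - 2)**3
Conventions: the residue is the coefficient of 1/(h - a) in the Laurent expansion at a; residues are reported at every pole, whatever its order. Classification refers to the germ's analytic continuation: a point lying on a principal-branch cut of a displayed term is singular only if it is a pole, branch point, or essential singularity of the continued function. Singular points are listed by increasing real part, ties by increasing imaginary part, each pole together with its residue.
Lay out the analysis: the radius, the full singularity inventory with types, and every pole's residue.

Radius of convergence at 0: -2/9 + (1/9)*sqrt(166).
At 2/9 - (1/9)*sqrt(166): a pole of order 3; residue -(186553287/67333637120)*sqrt(166).
At 2/9 + (1/9)*sqrt(166): a pole of order 3; residue (186553287/67333637120)*sqrt(166).


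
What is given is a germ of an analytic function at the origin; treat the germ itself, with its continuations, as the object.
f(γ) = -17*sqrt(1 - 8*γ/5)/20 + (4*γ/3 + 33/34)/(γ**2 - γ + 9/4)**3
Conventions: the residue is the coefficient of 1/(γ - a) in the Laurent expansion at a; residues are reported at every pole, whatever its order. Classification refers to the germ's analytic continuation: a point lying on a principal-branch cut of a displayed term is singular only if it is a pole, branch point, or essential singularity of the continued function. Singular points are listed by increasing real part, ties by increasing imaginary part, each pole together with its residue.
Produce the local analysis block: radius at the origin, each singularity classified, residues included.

Denominator factor (γ**2 - γ + 9/4)^3: discriminant -8, complex-conjugate roots (1/2) + (sqrt(2))*i and (1/2) - (sqrt(2))*i; poles of order 3, moduli 3/2 and 3/2.
Branch term (-17/20)*sqrt(1 - γ/(5/8)): its argument vanishes at γ = 5/8, a square-root branch point, modulus 5/8.
The radius of convergence is the smallest modulus among the singular points: 5/8.
The branch term is analytic at (1/2) - (sqrt(2))*i and contributes nothing to the residue; only the rational part matters.
The factor γ**2 - γ + 9/4 splits as (γ - a)(γ - a') with a = (1/2) - (sqrt(2))*i, a' = (1/2) + (sqrt(2))*i. At the order-3 pole a set g(γ) = (γ - a)^3*(rational part) = [4*γ/3 + 33/34] / (γ - a')^3.
Order-3 pole: residue = g''(a)/2; g''((1/2) - (sqrt(2))*i) = ((167/2176)*sqrt(2))*i, so the residue is ((167/4352)*sqrt(2))*i.
The branch term is analytic at (1/2) + (sqrt(2))*i and contributes nothing to the residue; only the rational part matters.
The factor γ**2 - γ + 9/4 splits as (γ - a)(γ - a') with a = (1/2) + (sqrt(2))*i, a' = (1/2) - (sqrt(2))*i. At the order-3 pole a set g(γ) = (γ - a)^3*(rational part) = [4*γ/3 + 33/34] / (γ - a')^3.
Order-3 pole: residue = g''(a)/2; g''((1/2) + (sqrt(2))*i) = -((167/2176)*sqrt(2))*i, so the residue is -((167/4352)*sqrt(2))*i.
List the singular points by increasing real part (a conjugate pair: the negative imaginary part first).

Radius of convergence at 0: 5/8.
At (1/2) - (sqrt(2))*i: a pole of order 3; residue ((167/4352)*sqrt(2))*i.
At (1/2) + (sqrt(2))*i: a pole of order 3; residue -((167/4352)*sqrt(2))*i.
At 5/8: an algebraic (square-root) branch point.


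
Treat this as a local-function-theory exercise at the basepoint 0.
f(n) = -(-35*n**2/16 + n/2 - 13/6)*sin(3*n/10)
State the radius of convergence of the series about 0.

The factor -sin(3*n/10) is entire and contributes no finite singular point.
The polynomial part has no poles.
No finite singular points: the Taylor series at 0 converges everywhere.

The radius of convergence is infinite.


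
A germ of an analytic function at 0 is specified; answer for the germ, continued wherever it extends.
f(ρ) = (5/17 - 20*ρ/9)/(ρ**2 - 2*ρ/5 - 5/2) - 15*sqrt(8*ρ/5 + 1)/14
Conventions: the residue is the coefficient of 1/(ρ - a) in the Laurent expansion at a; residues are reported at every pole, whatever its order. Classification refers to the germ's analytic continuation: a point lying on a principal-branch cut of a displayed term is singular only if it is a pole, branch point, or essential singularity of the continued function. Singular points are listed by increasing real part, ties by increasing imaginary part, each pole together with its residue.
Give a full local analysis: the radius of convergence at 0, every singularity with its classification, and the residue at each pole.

Radius of convergence at 0: 5/8.
At 1/5 - (1/10)*sqrt(254): a pole of order 1; residue -10/9 + (115/38862)*sqrt(254).
At -5/8: an algebraic (square-root) branch point.
At 1/5 + (1/10)*sqrt(254): a pole of order 1; residue -10/9 - (115/38862)*sqrt(254).

Denominator factor (ρ**2 - 2*ρ/5 - 5/2): discriminant 254/25, real irrational roots 1/5 + (1/10)*sqrt(254) and 1/5 - (1/10)*sqrt(254); poles of order 1, moduli 1/5 + (1/10)*sqrt(254) and -1/5 + (1/10)*sqrt(254).
Branch term (-15/14)*sqrt(1 - ρ/(-5/8)): its argument vanishes at ρ = -5/8, a square-root branch point, modulus 5/8.
The radius of convergence is the smallest modulus among the singular points: 5/8.
The branch term is analytic at 1/5 - (1/10)*sqrt(254) and contributes nothing to the residue; only the rational part matters.
The factor ρ**2 - 2*ρ/5 - 5/2 splits as (ρ - a)(ρ - a') with a = 1/5 - (1/10)*sqrt(254), a' = 1/5 + (1/10)*sqrt(254). At the order-1 pole a set g(ρ) = (ρ - a)*(rational part) = [5/17 - 20*ρ/9] / (ρ - a').
Simple pole: residue = g(a) at a = 1/5 - (1/10)*sqrt(254), which is -10/9 + (115/38862)*sqrt(254).
The branch term is analytic at 1/5 + (1/10)*sqrt(254) and contributes nothing to the residue; only the rational part matters.
The factor ρ**2 - 2*ρ/5 - 5/2 splits as (ρ - a)(ρ - a') with a = 1/5 + (1/10)*sqrt(254), a' = 1/5 - (1/10)*sqrt(254). At the order-1 pole a set g(ρ) = (ρ - a)*(rational part) = [5/17 - 20*ρ/9] / (ρ - a').
Simple pole: residue = g(a) at a = 1/5 + (1/10)*sqrt(254), which is -10/9 - (115/38862)*sqrt(254).
List the singular points by increasing real part (a conjugate pair: the negative imaginary part first).


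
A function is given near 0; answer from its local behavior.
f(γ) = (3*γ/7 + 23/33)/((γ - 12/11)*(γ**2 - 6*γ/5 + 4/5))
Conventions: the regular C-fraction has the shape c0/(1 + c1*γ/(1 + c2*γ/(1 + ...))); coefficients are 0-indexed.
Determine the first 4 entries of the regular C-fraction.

The regular C-fraction coefficients are [-115/144, -5857/1932, 2792709/1885954, -9988193026/16356896613].

Taylor coefficients (expand at 0): a_0 = -115/144, a_1 = -29285/12096, a_2 = -544975/145152, a_3 = -6328445/1741824.
c0 = a_0 = -115/144. Peel one level at a time: if S = 1 + c*γ/S' with S'(0) = 1, then c is the γ-coefficient of S and S' = c*γ/(S - 1).
S_1 = c0/f = 1 + (-5857/1932)*γ + (930903/207368)*γ^2 + ...; c1 = -5857/1932.
S_2 = c1*γ/(S_1 - 1) = 1 + (2792709/1885954)*γ + (31019233/34304449)*γ^2 + ...; c2 = 2792709/1885954.
S_3 = c2*γ/(S_2 - 1) = 1 + (-9988193026/16356896613)*γ + ...; c3 = -9988193026/16356896613.


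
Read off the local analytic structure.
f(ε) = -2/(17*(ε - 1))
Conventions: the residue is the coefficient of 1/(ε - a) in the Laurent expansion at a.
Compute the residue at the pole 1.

The residue is -2/17.

At the order-1 pole 1 set g(ε) = (ε - (1))*f(ε) = -2/17.
Simple pole: residue = g(a) at a = 1, which is -2/17.


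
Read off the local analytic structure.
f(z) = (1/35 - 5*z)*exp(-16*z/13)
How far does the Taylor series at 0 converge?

The radius of convergence is infinite.

The factor exp(-16*z/13) is entire and contributes no finite singular point.
The polynomial part has no poles.
No finite singular points: the Taylor series at 0 converges everywhere.


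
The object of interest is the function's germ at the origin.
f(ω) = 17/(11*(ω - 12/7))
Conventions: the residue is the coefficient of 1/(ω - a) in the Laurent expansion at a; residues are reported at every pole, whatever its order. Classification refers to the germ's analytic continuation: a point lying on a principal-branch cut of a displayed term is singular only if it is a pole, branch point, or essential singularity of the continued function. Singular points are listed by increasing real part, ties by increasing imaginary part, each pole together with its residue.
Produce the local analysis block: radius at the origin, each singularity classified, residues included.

Denominator factor (ω - 12/7): pole of order 1 at 12/7, modulus 12/7.
The radius of convergence is the smallest modulus among the singular points: 12/7.
At the order-1 pole 12/7 set g(ω) = (ω - (12/7))*f(ω) = 17/11.
Simple pole: residue = g(a) at a = 12/7, which is 17/11.

Radius of convergence at 0: 12/7.
At 12/7: a pole of order 1; residue 17/11.


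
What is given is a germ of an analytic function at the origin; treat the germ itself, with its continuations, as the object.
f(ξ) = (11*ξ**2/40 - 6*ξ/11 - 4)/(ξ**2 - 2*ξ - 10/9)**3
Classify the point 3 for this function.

Denominator factors: ξ**2 - 2*ξ - 10/9 = 17/9 at ξ = 3 — none vanishes.
So the germ continues analytically to 3.

The point is a regular point.


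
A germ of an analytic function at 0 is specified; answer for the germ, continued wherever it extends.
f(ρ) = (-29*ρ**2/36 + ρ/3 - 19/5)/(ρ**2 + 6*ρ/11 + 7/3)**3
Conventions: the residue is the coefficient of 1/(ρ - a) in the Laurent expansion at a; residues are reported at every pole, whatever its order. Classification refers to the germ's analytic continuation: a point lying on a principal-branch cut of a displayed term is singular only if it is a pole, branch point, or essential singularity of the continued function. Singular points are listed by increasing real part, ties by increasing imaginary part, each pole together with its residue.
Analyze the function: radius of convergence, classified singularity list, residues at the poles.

Radius of convergence at 0: (1/3)*sqrt(21).
At (-3/11) - ((2/33)*sqrt(615))*i: a pole of order 3; residue -((1189036871/264656640000)*sqrt(615))*i.
At (-3/11) + ((2/33)*sqrt(615))*i: a pole of order 3; residue ((1189036871/264656640000)*sqrt(615))*i.


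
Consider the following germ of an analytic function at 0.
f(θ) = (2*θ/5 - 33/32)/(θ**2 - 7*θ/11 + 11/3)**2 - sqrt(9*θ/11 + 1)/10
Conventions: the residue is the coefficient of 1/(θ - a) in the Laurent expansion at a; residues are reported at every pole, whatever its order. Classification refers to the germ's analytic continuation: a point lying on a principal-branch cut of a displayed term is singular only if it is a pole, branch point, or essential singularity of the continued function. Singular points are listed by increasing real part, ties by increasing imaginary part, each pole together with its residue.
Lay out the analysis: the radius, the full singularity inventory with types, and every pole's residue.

Radius of convergence at 0: 11/9.
At -11/9: an algebraic (square-root) branch point.
At (7/22) - ((1/66)*sqrt(15531))*i: a pole of order 2; residue -((577533/2144106320)*sqrt(15531))*i.
At (7/22) + ((1/66)*sqrt(15531))*i: a pole of order 2; residue ((577533/2144106320)*sqrt(15531))*i.

Denominator factor (θ**2 - 7*θ/11 + 11/3)^2: discriminant -5177/363, complex-conjugate roots (7/22) + ((1/66)*sqrt(15531))*i and (7/22) - ((1/66)*sqrt(15531))*i; poles of order 2, moduli (1/3)*sqrt(33) and (1/3)*sqrt(33).
Branch term (-1/10)*sqrt(1 - θ/(-11/9)): its argument vanishes at θ = -11/9, a square-root branch point, modulus 11/9.
The radius of convergence is the smallest modulus among the singular points: 11/9.
The branch term is analytic at (7/22) - ((1/66)*sqrt(15531))*i and contributes nothing to the residue; only the rational part matters.
The factor θ**2 - 7*θ/11 + 11/3 splits as (θ - a)(θ - a') with a = (7/22) - ((1/66)*sqrt(15531))*i, a' = (7/22) + ((1/66)*sqrt(15531))*i. At the order-2 pole a set g(θ) = (θ - a)^2*(rational part) = [2*θ/5 - 33/32] / (θ - a')^2.
Order-2 pole: residue = g'(a); g'((7/22) - ((1/66)*sqrt(15531))*i) = -((577533/2144106320)*sqrt(15531))*i, so the residue is -((577533/2144106320)*sqrt(15531))*i.
The branch term is analytic at (7/22) + ((1/66)*sqrt(15531))*i and contributes nothing to the residue; only the rational part matters.
The factor θ**2 - 7*θ/11 + 11/3 splits as (θ - a)(θ - a') with a = (7/22) + ((1/66)*sqrt(15531))*i, a' = (7/22) - ((1/66)*sqrt(15531))*i. At the order-2 pole a set g(θ) = (θ - a)^2*(rational part) = [2*θ/5 - 33/32] / (θ - a')^2.
Order-2 pole: residue = g'(a); g'((7/22) + ((1/66)*sqrt(15531))*i) = ((577533/2144106320)*sqrt(15531))*i, so the residue is ((577533/2144106320)*sqrt(15531))*i.
List the singular points by increasing real part (a conjugate pair: the negative imaginary part first).


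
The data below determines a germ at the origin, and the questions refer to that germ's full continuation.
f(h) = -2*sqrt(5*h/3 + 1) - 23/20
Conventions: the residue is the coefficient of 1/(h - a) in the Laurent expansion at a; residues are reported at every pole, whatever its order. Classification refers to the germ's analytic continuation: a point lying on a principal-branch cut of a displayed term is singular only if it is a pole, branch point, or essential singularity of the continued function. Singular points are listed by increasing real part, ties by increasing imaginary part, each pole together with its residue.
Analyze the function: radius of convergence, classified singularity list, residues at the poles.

Branch term (-2)*sqrt(1 - h/(-3/5)): its argument vanishes at h = -3/5, a square-root branch point, modulus 3/5.
The radius of convergence is the smallest modulus among the singular points: 3/5.

Radius of convergence at 0: 3/5.
At -3/5: an algebraic (square-root) branch point.


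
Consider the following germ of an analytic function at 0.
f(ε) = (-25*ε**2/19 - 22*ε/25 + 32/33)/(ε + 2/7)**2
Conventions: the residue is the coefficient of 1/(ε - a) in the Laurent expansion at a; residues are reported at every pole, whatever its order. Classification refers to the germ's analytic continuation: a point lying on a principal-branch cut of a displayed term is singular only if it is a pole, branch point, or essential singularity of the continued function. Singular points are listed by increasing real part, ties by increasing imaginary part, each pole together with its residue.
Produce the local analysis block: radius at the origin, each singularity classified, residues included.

Radius of convergence at 0: 2/7.
At -2/7: a pole of order 2; residue -426/3325.

Denominator factor (ε + 2/7)^2: pole of order 2 at -2/7, modulus 2/7.
The radius of convergence is the smallest modulus among the singular points: 2/7.
At the order-2 pole -2/7 set g(ε) = (ε - (-2/7))^2*f(ε) = -25*ε**2/19 - 22*ε/25 + 32/33.
Order-2 pole: residue = g'(a); g'(-2/7) = -426/3325, so the residue is -426/3325.


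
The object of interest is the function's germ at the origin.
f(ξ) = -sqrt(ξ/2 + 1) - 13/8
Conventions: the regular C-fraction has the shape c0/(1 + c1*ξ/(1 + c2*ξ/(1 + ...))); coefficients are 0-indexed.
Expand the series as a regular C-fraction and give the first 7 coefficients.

The regular C-fraction coefficients are [-21/8, -2/21, 37/168, 21/296, 53/296, 37/424, 69/424].

Taylor coefficients (expand at 0): a_0 = -21/8, a_1 = -1/4, a_2 = 1/32, a_3 = -1/128, a_4 = 5/2048, a_5 = -7/8192, a_6 = 21/65536.
c0 = a_0 = -21/8. Peel one level at a time: if S = 1 + c*ξ/S' with S'(0) = 1, then c is the ξ-coefficient of S and S' = c*ξ/(S - 1).
S_1 = c0/f = 1 + (-2/21)*ξ + (37/1764)*ξ^2 + ...; c1 = -2/21.
S_2 = c1*ξ/(S_1 - 1) = 1 + (37/168)*ξ + (-1/64)*ξ^2 + ...; c2 = 37/168.
S_3 = c2*ξ/(S_2 - 1) = 1 + (21/296)*ξ + (-1113/87616)*ξ^2 + ...; c3 = 21/296.
S_4 = c3*ξ/(S_3 - 1) = 1 + (53/296)*ξ + (-1/64)*ξ^2 + ...; c4 = 53/296.
S_5 = c4*ξ/(S_4 - 1) = 1 + (37/424)*ξ + (-2553/179776)*ξ^2 + ...; c5 = 37/424.
S_6 = c5*ξ/(S_5 - 1) = 1 + (69/424)*ξ + ...; c6 = 69/424.


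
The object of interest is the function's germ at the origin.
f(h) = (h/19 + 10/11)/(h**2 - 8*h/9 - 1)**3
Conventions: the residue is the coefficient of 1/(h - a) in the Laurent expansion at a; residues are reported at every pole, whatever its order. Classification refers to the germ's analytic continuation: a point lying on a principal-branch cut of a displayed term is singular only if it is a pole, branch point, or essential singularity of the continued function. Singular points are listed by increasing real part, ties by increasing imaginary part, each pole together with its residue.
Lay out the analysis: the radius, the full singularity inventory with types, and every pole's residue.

Radius of convergence at 0: -4/9 + (1/9)*sqrt(97).
At 4/9 - (1/9)*sqrt(97): a pole of order 3; residue -(17261991/1525989256)*sqrt(97).
At 4/9 + (1/9)*sqrt(97): a pole of order 3; residue (17261991/1525989256)*sqrt(97).

Denominator factor (h**2 - 8*h/9 - 1)^3: discriminant 388/81, real irrational roots 4/9 + (1/9)*sqrt(97) and 4/9 - (1/9)*sqrt(97); poles of order 3, moduli 4/9 + (1/9)*sqrt(97) and -4/9 + (1/9)*sqrt(97).
The radius of convergence is the smallest modulus among the singular points: -4/9 + (1/9)*sqrt(97).
The factor h**2 - 8*h/9 - 1 splits as (h - a)(h - a') with a = 4/9 - (1/9)*sqrt(97), a' = 4/9 + (1/9)*sqrt(97). At the order-3 pole a set g(h) = (h - a)^3*f(h) = [h/19 + 10/11] / (h - a')^3.
Order-3 pole: residue = g''(a)/2; g''(4/9 - (1/9)*sqrt(97)) = -(17261991/762994628)*sqrt(97), so the residue is -(17261991/1525989256)*sqrt(97).
The factor h**2 - 8*h/9 - 1 splits as (h - a)(h - a') with a = 4/9 + (1/9)*sqrt(97), a' = 4/9 - (1/9)*sqrt(97). At the order-3 pole a set g(h) = (h - a)^3*f(h) = [h/19 + 10/11] / (h - a')^3.
Order-3 pole: residue = g''(a)/2; g''(4/9 + (1/9)*sqrt(97)) = (17261991/762994628)*sqrt(97), so the residue is (17261991/1525989256)*sqrt(97).
List the singular points by increasing real part (a conjugate pair: the negative imaginary part first).


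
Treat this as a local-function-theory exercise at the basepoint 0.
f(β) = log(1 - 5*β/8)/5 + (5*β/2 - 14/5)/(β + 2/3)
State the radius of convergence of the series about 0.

Denominator factor (β + 2/3): pole of order 1 at -2/3, modulus 2/3.
Branch term (1/5)*log(1 - β/(8/5)): its argument vanishes at β = 8/5, a logarithmic branch point, modulus 8/5.
The radius of convergence is the smallest modulus among the singular points: 2/3.

The radius of convergence is 2/3.


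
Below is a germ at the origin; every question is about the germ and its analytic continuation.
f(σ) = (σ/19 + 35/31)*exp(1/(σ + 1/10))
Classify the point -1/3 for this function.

The point is a regular point.

There is no denominator, hence no pole anywhere.
The essential point of exp(1/(σ - (-1/10))) is -1/10, not -1/3.
So the germ continues analytically to -1/3.


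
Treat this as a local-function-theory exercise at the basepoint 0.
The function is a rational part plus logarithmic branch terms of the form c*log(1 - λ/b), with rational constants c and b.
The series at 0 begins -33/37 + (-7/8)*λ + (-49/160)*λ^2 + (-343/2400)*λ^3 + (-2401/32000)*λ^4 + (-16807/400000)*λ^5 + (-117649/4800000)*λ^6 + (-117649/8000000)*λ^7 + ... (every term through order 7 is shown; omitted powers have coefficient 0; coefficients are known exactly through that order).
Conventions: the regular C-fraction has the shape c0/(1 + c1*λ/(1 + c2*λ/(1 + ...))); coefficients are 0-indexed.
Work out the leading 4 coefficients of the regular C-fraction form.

The regular C-fraction coefficients are [-33/37, -259/264, 833/1320, 11/170].

Taylor coefficients (read off): a_0 = -33/37, a_1 = -7/8, a_2 = -49/160, a_3 = -343/2400.
c0 = a_0 = -33/37. Peel one level at a time: if S = 1 + c*λ/S' with S'(0) = 1, then c is the λ-coefficient of S and S' = c*λ/(S - 1).
S_1 = c0/f = 1 + (-259/264)*λ + (215747/348480)*λ^2 + ...; c1 = -259/264.
S_2 = c1*λ/(S_1 - 1) = 1 + (833/1320)*λ + (-49/1200)*λ^2 + ...; c2 = 833/1320.
S_3 = c2*λ/(S_2 - 1) = 1 + (11/170)*λ + ...; c3 = 11/170.


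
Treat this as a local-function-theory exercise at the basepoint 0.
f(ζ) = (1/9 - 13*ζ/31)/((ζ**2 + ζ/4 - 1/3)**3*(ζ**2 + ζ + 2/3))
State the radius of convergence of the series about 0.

Denominator factor (ζ**2 + ζ/4 - 1/3)^3: discriminant 67/48, real irrational roots -1/8 + (1/24)*sqrt(201) and -1/8 - (1/24)*sqrt(201); poles of order 3, moduli -1/8 + (1/24)*sqrt(201) and 1/8 + (1/24)*sqrt(201).
Denominator factor (ζ**2 + ζ + 2/3): discriminant -5/3, complex-conjugate roots (-1/2) + ((1/6)*sqrt(15))*i and (-1/2) - ((1/6)*sqrt(15))*i; poles of order 1, moduli (1/3)*sqrt(6) and (1/3)*sqrt(6).
The radius of convergence is the smallest modulus among the singular points: -1/8 + (1/24)*sqrt(201).

The radius of convergence is -1/8 + (1/24)*sqrt(201).


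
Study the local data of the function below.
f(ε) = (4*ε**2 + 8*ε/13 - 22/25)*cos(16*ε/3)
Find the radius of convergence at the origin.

The radius of convergence is infinite.

The factor cos(16*ε/3) is entire and contributes no finite singular point.
The polynomial part has no poles.
No finite singular points: the Taylor series at 0 converges everywhere.


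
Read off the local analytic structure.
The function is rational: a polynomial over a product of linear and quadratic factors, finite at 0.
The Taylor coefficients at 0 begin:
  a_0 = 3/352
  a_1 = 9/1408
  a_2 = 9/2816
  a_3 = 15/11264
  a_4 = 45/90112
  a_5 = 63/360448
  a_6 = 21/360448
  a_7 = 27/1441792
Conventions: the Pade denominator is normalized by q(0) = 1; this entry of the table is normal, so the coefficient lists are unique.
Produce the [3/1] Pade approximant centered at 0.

The Pade approximant has numerator coefficients [3/352, 9/2816, 9/11264, 3/22528]; denominator coefficients [1, -3/8].

Taylor coefficients needed (read off): a_0 = 3/352, a_1 = 9/1408, a_2 = 9/2816, a_3 = 15/11264, a_4 = 45/90112.
Write the denominator as Q(k) = 1 + q1*k. Requiring Q*f - P = O(k^5) with deg P <= 3 kills the coefficients of k^4..k^4 in Q*f:
  k^4: a_4 + q1*a_3 = 0, i.e. 45/90112 + (15/11264)*q1 = 0.
Solving this linear system: q1 = -3/8.
The numerator is Q*f truncated at degree 3: P0 = a_0 = 3/352; P1 = a_1 + q1*a_0 = 9/2816; P2 = a_2 + q1*a_1 = 9/11264; P3 = a_3 + q1*a_2 = 3/22528.


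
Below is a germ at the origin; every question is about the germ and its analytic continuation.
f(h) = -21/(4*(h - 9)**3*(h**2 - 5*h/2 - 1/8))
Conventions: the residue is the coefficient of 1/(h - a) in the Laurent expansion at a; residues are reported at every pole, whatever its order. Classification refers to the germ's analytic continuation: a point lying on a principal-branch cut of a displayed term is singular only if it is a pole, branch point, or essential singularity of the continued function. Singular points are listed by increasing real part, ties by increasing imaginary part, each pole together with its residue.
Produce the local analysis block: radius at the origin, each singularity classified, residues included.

Radius of convergence at 0: -5/4 + (3/4)*sqrt(3).
At 5/4 - (3/4)*sqrt(3): a pole of order 1; residue 244440/101847563 - (904456/305542689)*sqrt(3).
At 5/4 + (3/4)*sqrt(3): a pole of order 1; residue 244440/101847563 + (904456/305542689)*sqrt(3).
At 9: a pole of order 3; residue -488880/101847563.


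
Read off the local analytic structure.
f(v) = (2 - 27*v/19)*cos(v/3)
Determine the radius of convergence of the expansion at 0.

The radius of convergence is infinite.

The factor cos(v/3) is entire and contributes no finite singular point.
The polynomial part has no poles.
No finite singular points: the Taylor series at 0 converges everywhere.


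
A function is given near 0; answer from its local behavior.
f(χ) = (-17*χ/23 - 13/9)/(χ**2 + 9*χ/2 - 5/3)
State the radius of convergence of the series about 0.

Denominator factor (χ**2 + 9*χ/2 - 5/3): discriminant 323/12, real irrational roots -9/4 + (1/12)*sqrt(969) and -9/4 - (1/12)*sqrt(969); poles of order 1, moduli -9/4 + (1/12)*sqrt(969) and 9/4 + (1/12)*sqrt(969).
The radius of convergence is the smallest modulus among the singular points: -9/4 + (1/12)*sqrt(969).

The radius of convergence is -9/4 + (1/12)*sqrt(969).


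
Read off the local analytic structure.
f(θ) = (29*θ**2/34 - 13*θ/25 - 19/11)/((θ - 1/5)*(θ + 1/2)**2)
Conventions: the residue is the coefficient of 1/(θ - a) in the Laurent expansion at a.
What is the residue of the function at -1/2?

At the order-2 pole -1/2 set g(θ) = (θ - (-1/2))^2*f(θ) = (29*θ**2/34 - 13*θ/25 - 19/11)/(θ - 1/5).
Order-2 pole: residue = g'(a); g'(-1/2) = 414223/91630, so the residue is 414223/91630.

The residue is 414223/91630.


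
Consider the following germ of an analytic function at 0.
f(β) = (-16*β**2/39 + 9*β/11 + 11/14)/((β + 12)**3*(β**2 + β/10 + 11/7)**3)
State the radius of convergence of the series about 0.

The radius of convergence is (1/7)*sqrt(77).

Denominator factor (β + 12)^3: pole of order 3 at -12, modulus 12.
Denominator factor (β**2 + β/10 + 11/7)^3: discriminant -4393/700, complex-conjugate roots (-1/20) + ((1/140)*sqrt(30751))*i and (-1/20) - ((1/140)*sqrt(30751))*i; poles of order 3, moduli (1/7)*sqrt(77) and (1/7)*sqrt(77).
The radius of convergence is the smallest modulus among the singular points: (1/7)*sqrt(77).


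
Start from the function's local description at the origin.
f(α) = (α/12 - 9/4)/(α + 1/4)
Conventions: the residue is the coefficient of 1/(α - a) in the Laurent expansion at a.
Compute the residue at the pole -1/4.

The residue is -109/48.

At the order-1 pole -1/4 set g(α) = (α - (-1/4))*f(α) = α/12 - 9/4.
Simple pole: residue = g(a) at a = -1/4, which is -109/48.


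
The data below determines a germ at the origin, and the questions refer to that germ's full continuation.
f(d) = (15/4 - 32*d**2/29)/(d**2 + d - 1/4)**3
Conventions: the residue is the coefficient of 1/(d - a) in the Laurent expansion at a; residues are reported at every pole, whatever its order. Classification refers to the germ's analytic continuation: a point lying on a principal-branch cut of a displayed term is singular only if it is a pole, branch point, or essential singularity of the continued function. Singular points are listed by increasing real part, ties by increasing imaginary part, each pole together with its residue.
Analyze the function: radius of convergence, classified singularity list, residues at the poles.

Denominator factor (d**2 + d - 1/4)^3: discriminant 2, real irrational roots -1/2 + (1/2)*sqrt(2) and -1/2 - (1/2)*sqrt(2); poles of order 3, moduli -1/2 + (1/2)*sqrt(2) and 1/2 + (1/2)*sqrt(2).
The radius of convergence is the smallest modulus among the singular points: -1/2 + (1/2)*sqrt(2).
The factor d**2 + d - 1/4 splits as (d - a)(d - a') with a = -1/2 - (1/2)*sqrt(2), a' = -1/2 + (1/2)*sqrt(2). At the order-3 pole a set g(d) = (d - a)^3*f(d) = [15/4 - 32*d**2/29] / (d - a')^3.
Order-3 pole: residue = g''(a)/2; g''(-1/2 - (1/2)*sqrt(2)) = -(1273/232)*sqrt(2), so the residue is -(1273/464)*sqrt(2).
The factor d**2 + d - 1/4 splits as (d - a)(d - a') with a = -1/2 + (1/2)*sqrt(2), a' = -1/2 - (1/2)*sqrt(2). At the order-3 pole a set g(d) = (d - a)^3*f(d) = [15/4 - 32*d**2/29] / (d - a')^3.
Order-3 pole: residue = g''(a)/2; g''(-1/2 + (1/2)*sqrt(2)) = (1273/232)*sqrt(2), so the residue is (1273/464)*sqrt(2).
List the singular points by increasing real part (a conjugate pair: the negative imaginary part first).

Radius of convergence at 0: -1/2 + (1/2)*sqrt(2).
At -1/2 - (1/2)*sqrt(2): a pole of order 3; residue -(1273/464)*sqrt(2).
At -1/2 + (1/2)*sqrt(2): a pole of order 3; residue (1273/464)*sqrt(2).


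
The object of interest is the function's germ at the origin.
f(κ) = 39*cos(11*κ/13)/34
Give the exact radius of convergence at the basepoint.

The radius of convergence is infinite.

The factor cos(11*κ/13) is entire and contributes no finite singular point.
The polynomial part has no poles.
No finite singular points: the Taylor series at 0 converges everywhere.


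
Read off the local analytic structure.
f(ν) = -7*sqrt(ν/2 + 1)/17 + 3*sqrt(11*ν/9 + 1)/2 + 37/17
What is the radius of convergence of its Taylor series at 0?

Branch term (3/2)*sqrt(1 - ν/(-9/11)): its argument vanishes at ν = -9/11, a square-root branch point, modulus 9/11.
Branch term (-7/17)*sqrt(1 - ν/(-2)): its argument vanishes at ν = -2, a square-root branch point, modulus 2.
The radius of convergence is the smallest modulus among the singular points: 9/11.

The radius of convergence is 9/11.


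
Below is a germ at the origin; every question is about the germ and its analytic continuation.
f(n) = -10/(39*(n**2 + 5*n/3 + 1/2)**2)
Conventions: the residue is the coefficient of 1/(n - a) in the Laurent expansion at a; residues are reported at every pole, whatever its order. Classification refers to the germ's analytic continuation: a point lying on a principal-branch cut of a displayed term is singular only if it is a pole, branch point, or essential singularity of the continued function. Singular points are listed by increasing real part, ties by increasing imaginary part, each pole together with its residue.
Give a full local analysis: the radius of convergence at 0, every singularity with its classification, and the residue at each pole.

Denominator factor (n**2 + 5*n/3 + 1/2)^2: discriminant 7/9, real irrational roots -5/6 + (1/6)*sqrt(7) and -5/6 - (1/6)*sqrt(7); poles of order 2, moduli 5/6 - (1/6)*sqrt(7) and 5/6 + (1/6)*sqrt(7).
The radius of convergence is the smallest modulus among the singular points: 5/6 - (1/6)*sqrt(7).
The factor n**2 + 5*n/3 + 1/2 splits as (n - a)(n - a') with a = -5/6 - (1/6)*sqrt(7), a' = -5/6 + (1/6)*sqrt(7). At the order-2 pole a set g(n) = (n - a)^2*f(n) = [-10/39] / (n - a')^2.
Order-2 pole: residue = g'(a); g'(-5/6 - (1/6)*sqrt(7)) = -(180/637)*sqrt(7), so the residue is -(180/637)*sqrt(7).
The factor n**2 + 5*n/3 + 1/2 splits as (n - a)(n - a') with a = -5/6 + (1/6)*sqrt(7), a' = -5/6 - (1/6)*sqrt(7). At the order-2 pole a set g(n) = (n - a)^2*f(n) = [-10/39] / (n - a')^2.
Order-2 pole: residue = g'(a); g'(-5/6 + (1/6)*sqrt(7)) = (180/637)*sqrt(7), so the residue is (180/637)*sqrt(7).
List the singular points by increasing real part (a conjugate pair: the negative imaginary part first).

Radius of convergence at 0: 5/6 - (1/6)*sqrt(7).
At -5/6 - (1/6)*sqrt(7): a pole of order 2; residue -(180/637)*sqrt(7).
At -5/6 + (1/6)*sqrt(7): a pole of order 2; residue (180/637)*sqrt(7).


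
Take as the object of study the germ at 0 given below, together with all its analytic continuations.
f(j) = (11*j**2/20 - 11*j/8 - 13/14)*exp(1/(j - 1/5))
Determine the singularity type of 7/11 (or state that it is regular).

The point is a regular point.

There is no denominator, hence no pole anywhere.
The essential point of exp(1/(j - (1/5))) is 1/5, not 7/11.
So the germ continues analytically to 7/11.


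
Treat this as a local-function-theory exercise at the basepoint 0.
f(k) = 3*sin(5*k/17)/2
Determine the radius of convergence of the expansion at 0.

The factor sin(5*k/17) is entire and contributes no finite singular point.
The polynomial part has no poles.
No finite singular points: the Taylor series at 0 converges everywhere.

The radius of convergence is infinite.


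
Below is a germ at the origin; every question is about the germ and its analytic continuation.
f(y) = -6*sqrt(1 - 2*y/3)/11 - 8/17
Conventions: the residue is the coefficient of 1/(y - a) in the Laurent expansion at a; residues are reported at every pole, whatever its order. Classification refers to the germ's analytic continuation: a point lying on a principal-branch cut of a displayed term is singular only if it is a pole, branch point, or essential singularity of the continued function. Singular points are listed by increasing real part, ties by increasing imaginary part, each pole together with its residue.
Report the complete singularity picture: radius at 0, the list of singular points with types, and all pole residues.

Radius of convergence at 0: 3/2.
At 3/2: an algebraic (square-root) branch point.

Branch term (-6/11)*sqrt(1 - y/(3/2)): its argument vanishes at y = 3/2, a square-root branch point, modulus 3/2.
The radius of convergence is the smallest modulus among the singular points: 3/2.


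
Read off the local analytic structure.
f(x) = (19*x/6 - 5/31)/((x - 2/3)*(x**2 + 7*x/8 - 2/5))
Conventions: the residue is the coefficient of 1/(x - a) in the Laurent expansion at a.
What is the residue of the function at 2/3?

At the order-1 pole 2/3 set g(x) = (x - (2/3))*f(x) = (19*x/6 - 5/31)/(x**2 + 7*x/8 - 2/5).
Simple pole: residue = g(a) at a = 2/3, which is 10880/3503.

The residue is 10880/3503.


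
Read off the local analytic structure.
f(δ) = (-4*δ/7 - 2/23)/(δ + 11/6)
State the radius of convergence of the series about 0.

The radius of convergence is 11/6.

Denominator factor (δ + 11/6): pole of order 1 at -11/6, modulus 11/6.
The radius of convergence is the smallest modulus among the singular points: 11/6.


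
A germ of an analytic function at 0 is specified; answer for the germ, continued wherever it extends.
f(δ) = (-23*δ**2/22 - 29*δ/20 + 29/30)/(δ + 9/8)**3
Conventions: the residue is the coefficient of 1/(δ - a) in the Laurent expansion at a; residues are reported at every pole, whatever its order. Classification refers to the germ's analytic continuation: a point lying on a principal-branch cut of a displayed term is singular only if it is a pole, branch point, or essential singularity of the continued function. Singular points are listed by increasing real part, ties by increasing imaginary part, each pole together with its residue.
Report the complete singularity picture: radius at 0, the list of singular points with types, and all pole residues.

Denominator factor (δ + 9/8)^3: pole of order 3 at -9/8, modulus 9/8.
The radius of convergence is the smallest modulus among the singular points: 9/8.
At the order-3 pole -9/8 set g(δ) = (δ - (-9/8))^3*f(δ) = -23*δ**2/22 - 29*δ/20 + 29/30.
Order-3 pole: residue = g''(a)/2; g''(-9/8) = -23/11, so the residue is -23/22.

Radius of convergence at 0: 9/8.
At -9/8: a pole of order 3; residue -23/22.


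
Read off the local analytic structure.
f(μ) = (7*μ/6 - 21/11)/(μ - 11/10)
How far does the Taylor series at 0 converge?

Denominator factor (μ - 11/10): pole of order 1 at 11/10, modulus 11/10.
The radius of convergence is the smallest modulus among the singular points: 11/10.

The radius of convergence is 11/10.


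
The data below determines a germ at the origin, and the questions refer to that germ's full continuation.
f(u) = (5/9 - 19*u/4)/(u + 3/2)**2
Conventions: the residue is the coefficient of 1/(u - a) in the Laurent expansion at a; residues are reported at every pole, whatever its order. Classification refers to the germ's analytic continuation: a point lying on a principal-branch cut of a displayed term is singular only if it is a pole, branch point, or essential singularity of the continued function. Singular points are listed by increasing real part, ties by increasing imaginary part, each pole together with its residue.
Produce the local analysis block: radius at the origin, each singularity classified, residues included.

Denominator factor (u + 3/2)^2: pole of order 2 at -3/2, modulus 3/2.
The radius of convergence is the smallest modulus among the singular points: 3/2.
At the order-2 pole -3/2 set g(u) = (u - (-3/2))^2*f(u) = 5/9 - 19*u/4.
Order-2 pole: residue = g'(a); g'(-3/2) = -19/4, so the residue is -19/4.

Radius of convergence at 0: 3/2.
At -3/2: a pole of order 2; residue -19/4.
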